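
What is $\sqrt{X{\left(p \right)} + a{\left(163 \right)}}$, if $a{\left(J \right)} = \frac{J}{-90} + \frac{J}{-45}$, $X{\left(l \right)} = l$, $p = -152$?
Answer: $\frac{i \sqrt{141690}}{30} \approx 12.547 i$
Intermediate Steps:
$a{\left(J \right)} = - \frac{J}{30}$ ($a{\left(J \right)} = J \left(- \frac{1}{90}\right) + J \left(- \frac{1}{45}\right) = - \frac{J}{90} - \frac{J}{45} = - \frac{J}{30}$)
$\sqrt{X{\left(p \right)} + a{\left(163 \right)}} = \sqrt{-152 - \frac{163}{30}} = \sqrt{- \frac{4723}{30}} = \frac{i \sqrt{141690}}{30}$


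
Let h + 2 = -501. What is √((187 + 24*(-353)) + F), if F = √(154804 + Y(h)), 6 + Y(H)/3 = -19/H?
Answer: √(-2096179565 + 503*√39162279745)/503 ≈ 88.834*I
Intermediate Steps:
h = -503 (h = -2 - 501 = -503)
Y(H) = -18 - 57/H (Y(H) = -18 + 3*(-19/H) = -18 - 57/H)
F = √39162279745/503 (F = √(154804 + (-18 - 57/(-503))) = √(154804 + (-18 - 57*(-1/503))) = √(154804 + (-18 + 57/503)) = √(154804 - 8997/503) = √(77857415/503) = √39162279745/503 ≈ 393.43)
√((187 + 24*(-353)) + F) = √((187 + 24*(-353)) + √39162279745/503) = √((187 - 8472) + √39162279745/503) = √(-8285 + √39162279745/503)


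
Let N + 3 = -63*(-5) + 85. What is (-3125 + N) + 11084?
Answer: 8356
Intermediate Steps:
N = 397 (N = -3 + (-63*(-5) + 85) = -3 + (315 + 85) = -3 + 400 = 397)
(-3125 + N) + 11084 = (-3125 + 397) + 11084 = -2728 + 11084 = 8356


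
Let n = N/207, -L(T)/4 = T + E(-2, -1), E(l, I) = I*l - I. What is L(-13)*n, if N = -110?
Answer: -4400/207 ≈ -21.256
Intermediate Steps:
E(l, I) = -I + I*l
L(T) = -12 - 4*T (L(T) = -4*(T - (-1 - 2)) = -4*(T - 1*(-3)) = -4*(T + 3) = -4*(3 + T) = -12 - 4*T)
n = -110/207 ≈ -0.53140
L(-13)*n = (-12 - 4*(-13))*(-110/207) = (-12 + 52)*(-110/207) = 40*(-110/207) = -4400/207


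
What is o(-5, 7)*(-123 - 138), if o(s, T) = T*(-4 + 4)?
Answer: 0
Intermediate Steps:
o(s, T) = 0 (o(s, T) = T*0 = 0)
o(-5, 7)*(-123 - 138) = 0*(-123 - 138) = 0*(-261) = 0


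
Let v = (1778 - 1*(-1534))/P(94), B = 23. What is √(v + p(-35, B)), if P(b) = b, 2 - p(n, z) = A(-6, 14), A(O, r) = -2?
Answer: 2*√21667/47 ≈ 6.2637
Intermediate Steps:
p(n, z) = 4 (p(n, z) = 2 - 1*(-2) = 2 + 2 = 4)
v = 1656/47 (v = (1778 - 1*(-1534))/94 = (1778 + 1534)*(1/94) = 3312*(1/94) = 1656/47 ≈ 35.234)
√(v + p(-35, B)) = √(1656/47 + 4) = √(1844/47) = 2*√21667/47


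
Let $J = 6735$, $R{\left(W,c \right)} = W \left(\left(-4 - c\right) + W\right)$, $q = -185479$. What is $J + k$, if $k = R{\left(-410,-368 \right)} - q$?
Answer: $211074$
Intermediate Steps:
$R{\left(W,c \right)} = W \left(-4 + W - c\right)$
$k = 204339$ ($k = - 410 \left(-4 - 410 - -368\right) - -185479 = - 410 \left(-4 - 410 + 368\right) + 185479 = \left(-410\right) \left(-46\right) + 185479 = 18860 + 185479 = 204339$)
$J + k = 6735 + 204339 = 211074$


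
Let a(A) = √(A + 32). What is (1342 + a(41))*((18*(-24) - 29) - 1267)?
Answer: -2318976 - 1728*√73 ≈ -2.3337e+6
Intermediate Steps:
a(A) = √(32 + A)
(1342 + a(41))*((18*(-24) - 29) - 1267) = (1342 + √(32 + 41))*((18*(-24) - 29) - 1267) = (1342 + √73)*((-432 - 29) - 1267) = (1342 + √73)*(-461 - 1267) = (1342 + √73)*(-1728) = -2318976 - 1728*√73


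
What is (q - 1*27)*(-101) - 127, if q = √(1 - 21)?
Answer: 2600 - 202*I*√5 ≈ 2600.0 - 451.69*I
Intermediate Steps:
q = 2*I*√5 (q = √(-20) = 2*I*√5 ≈ 4.4721*I)
(q - 1*27)*(-101) - 127 = (2*I*√5 - 1*27)*(-101) - 127 = (2*I*√5 - 27)*(-101) - 127 = (-27 + 2*I*√5)*(-101) - 127 = (2727 - 202*I*√5) - 127 = 2600 - 202*I*√5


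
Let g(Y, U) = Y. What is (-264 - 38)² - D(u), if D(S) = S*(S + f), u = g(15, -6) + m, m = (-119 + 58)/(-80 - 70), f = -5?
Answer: 2048482529/22500 ≈ 91044.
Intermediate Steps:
m = 61/150 (m = -61/(-150) = -61*(-1/150) = 61/150 ≈ 0.40667)
u = 2311/150 (u = 15 + 61/150 = 2311/150 ≈ 15.407)
D(S) = S*(-5 + S) (D(S) = S*(S - 5) = S*(-5 + S))
(-264 - 38)² - D(u) = (-264 - 38)² - 2311*(-5 + 2311/150)/150 = (-302)² - 2311*1561/(150*150) = 91204 - 1*3607471/22500 = 91204 - 3607471/22500 = 2048482529/22500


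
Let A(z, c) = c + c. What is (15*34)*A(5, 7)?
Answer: 7140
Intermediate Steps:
A(z, c) = 2*c
(15*34)*A(5, 7) = (15*34)*(2*7) = 510*14 = 7140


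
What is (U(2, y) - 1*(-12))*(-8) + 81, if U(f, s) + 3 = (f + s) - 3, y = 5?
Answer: -23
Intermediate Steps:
U(f, s) = -6 + f + s (U(f, s) = -3 + ((f + s) - 3) = -3 + (-3 + f + s) = -6 + f + s)
(U(2, y) - 1*(-12))*(-8) + 81 = ((-6 + 2 + 5) - 1*(-12))*(-8) + 81 = (1 + 12)*(-8) + 81 = 13*(-8) + 81 = -104 + 81 = -23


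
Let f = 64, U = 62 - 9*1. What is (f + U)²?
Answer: 13689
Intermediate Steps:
U = 53 (U = 62 - 9 = 53)
(f + U)² = (64 + 53)² = 117² = 13689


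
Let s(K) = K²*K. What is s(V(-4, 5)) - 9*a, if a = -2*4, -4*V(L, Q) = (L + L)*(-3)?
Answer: -144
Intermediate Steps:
V(L, Q) = 3*L/2 (V(L, Q) = -(L + L)*(-3)/4 = -2*L*(-3)/4 = -(-3)*L/2 = 3*L/2)
a = -8
s(K) = K³
s(V(-4, 5)) - 9*a = ((3/2)*(-4))³ - 9*(-8) = (-6)³ + 72 = -216 + 72 = -144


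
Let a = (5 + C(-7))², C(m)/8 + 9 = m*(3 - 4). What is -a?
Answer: -121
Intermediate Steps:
C(m) = -72 - 8*m (C(m) = -72 + 8*(m*(3 - 4)) = -72 + 8*(m*(-1)) = -72 + 8*(-m) = -72 - 8*m)
a = 121 (a = (5 + (-72 - 8*(-7)))² = (5 + (-72 + 56))² = (5 - 16)² = (-11)² = 121)
-a = -1*121 = -121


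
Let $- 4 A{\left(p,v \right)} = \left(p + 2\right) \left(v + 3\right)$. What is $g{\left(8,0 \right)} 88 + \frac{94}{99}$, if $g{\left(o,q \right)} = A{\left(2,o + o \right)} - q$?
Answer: $- \frac{165434}{99} \approx -1671.1$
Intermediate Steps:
$A{\left(p,v \right)} = - \frac{\left(2 + p\right) \left(3 + v\right)}{4}$ ($A{\left(p,v \right)} = - \frac{\left(p + 2\right) \left(v + 3\right)}{4} = - \frac{\left(2 + p\right) \left(3 + v\right)}{4}$)
$g{\left(o,q \right)} = -3 - q - 2 o$ ($g{\left(o,q \right)} = \left(- \frac{3}{2} - \frac{3}{2} - \frac{o + o}{2} - \frac{o + o}{2}\right) - q = \left(- \frac{3}{2} - \frac{3}{2} - \frac{2 o}{2} - \frac{2 o}{2}\right) - q = \left(- \frac{3}{2} - \frac{3}{2} - o - o\right) - q = \left(-3 - 2 o\right) - q = -3 - q - 2 o$)
$g{\left(8,0 \right)} 88 + \frac{94}{99} = \left(-3 - 0 - 16\right) 88 + \frac{94}{99} = \left(-3 + 0 - 16\right) 88 + 94 \cdot \frac{1}{99} = \left(-19\right) 88 + \frac{94}{99} = -1672 + \frac{94}{99} = - \frac{165434}{99}$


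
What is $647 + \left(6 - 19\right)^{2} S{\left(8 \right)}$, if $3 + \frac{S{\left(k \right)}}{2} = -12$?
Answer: $-4423$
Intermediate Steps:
$S{\left(k \right)} = -30$ ($S{\left(k \right)} = -6 + 2 \left(-12\right) = -6 - 24 = -30$)
$647 + \left(6 - 19\right)^{2} S{\left(8 \right)} = 647 + \left(6 - 19\right)^{2} \left(-30\right) = 647 + \left(-13\right)^{2} \left(-30\right) = 647 + 169 \left(-30\right) = 647 - 5070 = -4423$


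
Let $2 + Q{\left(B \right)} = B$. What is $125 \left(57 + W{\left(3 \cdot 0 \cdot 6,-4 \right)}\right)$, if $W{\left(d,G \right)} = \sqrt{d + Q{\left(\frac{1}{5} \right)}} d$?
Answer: $7125$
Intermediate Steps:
$Q{\left(B \right)} = -2 + B$
$W{\left(d,G \right)} = d \sqrt{- \frac{9}{5} + d}$ ($W{\left(d,G \right)} = \sqrt{d - \left(2 - \frac{1}{5}\right)} d = \sqrt{d + \left(-2 + \frac{1}{5}\right)} d = \sqrt{d - \frac{9}{5}} d = \sqrt{- \frac{9}{5} + d} d = d \sqrt{- \frac{9}{5} + d}$)
$125 \left(57 + W{\left(3 \cdot 0 \cdot 6,-4 \right)}\right) = 125 \left(57 + \frac{3 \cdot 0 \cdot 6 \sqrt{-45 + 25 \cdot 3 \cdot 0 \cdot 6}}{5}\right) = 125 \left(57 + \frac{0 \cdot 6 \sqrt{-45 + 25 \cdot 0 \cdot 6}}{5}\right) = 125 \left(57 + \frac{1}{5} \cdot 0 \sqrt{-45 + 25 \cdot 0}\right) = 125 \left(57 + \frac{1}{5} \cdot 0 \sqrt{-45 + 0}\right) = 125 \left(57 + \frac{1}{5} \cdot 0 \sqrt{-45}\right) = 125 \left(57 + \frac{1}{5} \cdot 0 \cdot 3 i \sqrt{5}\right) = 125 \left(57 + 0\right) = 125 \cdot 57 = 7125$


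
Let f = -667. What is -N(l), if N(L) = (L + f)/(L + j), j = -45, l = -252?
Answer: -919/297 ≈ -3.0943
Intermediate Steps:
N(L) = (-667 + L)/(-45 + L) (N(L) = (L - 667)/(L - 45) = (-667 + L)/(-45 + L))
-N(l) = -(-667 - 252)/(-45 - 252) = -(-919)/(-297) = -(-1)*(-919)/297 = -1*919/297 = -919/297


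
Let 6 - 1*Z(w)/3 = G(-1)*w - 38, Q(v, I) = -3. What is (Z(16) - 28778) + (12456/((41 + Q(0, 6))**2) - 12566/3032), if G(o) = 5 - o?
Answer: -15832431123/547276 ≈ -28930.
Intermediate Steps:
Z(w) = 132 - 18*w (Z(w) = 18 - 3*((5 - 1*(-1))*w - 38) = 18 - 3*((5 + 1)*w - 38) = 18 - 3*(6*w - 38) = 18 - 3*(-38 + 6*w) = 18 + (114 - 18*w) = 132 - 18*w)
(Z(16) - 28778) + (12456/((41 + Q(0, 6))**2) - 12566/3032) = ((132 - 18*16) - 28778) + (12456/((41 - 3)**2) - 12566/3032) = ((132 - 288) - 28778) + (12456/(38**2) - 12566*1/3032) = (-156 - 28778) + (12456/1444 - 6283/1516) = -28934 + (12456*(1/1444) - 6283/1516) = -28934 + (3114/361 - 6283/1516) = -28934 + 2452661/547276 = -15832431123/547276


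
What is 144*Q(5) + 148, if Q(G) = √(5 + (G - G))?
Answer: 148 + 144*√5 ≈ 469.99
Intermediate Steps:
Q(G) = √5 (Q(G) = √(5 + 0) = √5)
144*Q(5) + 148 = 144*√5 + 148 = 148 + 144*√5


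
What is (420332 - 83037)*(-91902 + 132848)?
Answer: 13810881070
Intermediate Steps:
(420332 - 83037)*(-91902 + 132848) = 337295*40946 = 13810881070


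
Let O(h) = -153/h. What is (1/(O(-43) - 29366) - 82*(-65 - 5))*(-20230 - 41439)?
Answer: -446929911403333/1262585 ≈ -3.5398e+8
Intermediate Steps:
(1/(O(-43) - 29366) - 82*(-65 - 5))*(-20230 - 41439) = (1/(-153/(-43) - 29366) - 82*(-65 - 5))*(-20230 - 41439) = (1/(-153*(-1/43) - 29366) - 82*(-70))*(-61669) = (1/(153/43 - 29366) + 5740)*(-61669) = (1/(-1262585/43) + 5740)*(-61669) = (-43/1262585 + 5740)*(-61669) = (7247237857/1262585)*(-61669) = -446929911403333/1262585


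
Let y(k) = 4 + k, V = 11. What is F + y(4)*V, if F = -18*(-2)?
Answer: 124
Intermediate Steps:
F = 36
F + y(4)*V = 36 + (4 + 4)*11 = 36 + 8*11 = 36 + 88 = 124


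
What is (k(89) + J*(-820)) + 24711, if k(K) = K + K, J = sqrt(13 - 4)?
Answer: 22429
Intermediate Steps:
J = 3 (J = sqrt(9) = 3)
k(K) = 2*K
(k(89) + J*(-820)) + 24711 = (2*89 + 3*(-820)) + 24711 = (178 - 2460) + 24711 = -2282 + 24711 = 22429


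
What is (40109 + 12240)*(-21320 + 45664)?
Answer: 1274384056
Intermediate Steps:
(40109 + 12240)*(-21320 + 45664) = 52349*24344 = 1274384056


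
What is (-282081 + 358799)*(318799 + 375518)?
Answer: 53266611606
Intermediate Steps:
(-282081 + 358799)*(318799 + 375518) = 76718*694317 = 53266611606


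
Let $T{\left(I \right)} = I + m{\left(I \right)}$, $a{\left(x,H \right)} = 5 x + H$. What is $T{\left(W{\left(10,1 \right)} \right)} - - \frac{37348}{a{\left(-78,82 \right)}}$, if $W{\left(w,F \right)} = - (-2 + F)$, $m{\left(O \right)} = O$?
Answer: $- \frac{9183}{77} \approx -119.26$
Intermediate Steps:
$a{\left(x,H \right)} = H + 5 x$
$W{\left(w,F \right)} = 2 - F$
$T{\left(I \right)} = 2 I$ ($T{\left(I \right)} = I + I = 2 I$)
$T{\left(W{\left(10,1 \right)} \right)} - - \frac{37348}{a{\left(-78,82 \right)}} = 2 \left(2 - 1\right) - - \frac{37348}{82 + 5 \left(-78\right)} = 2 \left(2 - 1\right) - - \frac{37348}{82 - 390} = 2 \cdot 1 - - \frac{37348}{-308} = 2 - \left(-37348\right) \left(- \frac{1}{308}\right) = 2 - \frac{9337}{77} = - \frac{9183}{77}$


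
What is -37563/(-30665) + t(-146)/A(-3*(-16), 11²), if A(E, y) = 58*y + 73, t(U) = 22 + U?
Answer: 262556773/217445515 ≈ 1.2075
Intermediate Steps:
A(E, y) = 73 + 58*y
-37563/(-30665) + t(-146)/A(-3*(-16), 11²) = -37563/(-30665) + (22 - 146)/(73 + 58*11²) = -37563*(-1/30665) - 124/(73 + 58*121) = 37563/30665 - 124/(73 + 7018) = 37563/30665 - 124/7091 = 262556773/217445515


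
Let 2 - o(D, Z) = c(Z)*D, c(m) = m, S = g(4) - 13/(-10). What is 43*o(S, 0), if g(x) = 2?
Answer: 86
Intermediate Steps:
S = 33/10 (S = 2 - 13/(-10) = 2 - 13*(-⅒) = 2 + 13/10 = 33/10 ≈ 3.3000)
o(D, Z) = 2 - D*Z (o(D, Z) = 2 - Z*D = 2 - D*Z)
43*o(S, 0) = 43*(2 - 1*33/10*0) = 43*(2 + 0) = 43*2 = 86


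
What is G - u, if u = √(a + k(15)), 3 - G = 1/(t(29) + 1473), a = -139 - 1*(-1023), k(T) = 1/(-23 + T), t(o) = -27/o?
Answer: 128041/42690 - √14142/4 ≈ -26.731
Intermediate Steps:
a = 884 (a = -139 + 1023 = 884)
G = 128041/42690 (G = 3 - 1/(-27/29 + 1473) = 3 - 1/42690/29 = 3 - 1*29/42690 = 3 - 29/42690 = 128041/42690 ≈ 2.9993)
u = √14142/4 (u = √(884 + 1/(-23 + 15)) = √(884 + 1/(-8)) = √(884 - ⅛) = √(7071/8) = √14142/4 ≈ 29.730)
G - u = 128041/42690 - √14142/4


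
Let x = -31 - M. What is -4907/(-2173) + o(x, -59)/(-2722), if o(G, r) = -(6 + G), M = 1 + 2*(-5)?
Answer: 6661043/2957453 ≈ 2.2523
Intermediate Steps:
M = -9 (M = 1 - 10 = -9)
x = -22 (x = -31 - 1*(-9) = -31 + 9 = -22)
o(G, r) = -6 - G
-4907/(-2173) + o(x, -59)/(-2722) = -4907/(-2173) + (-6 - 1*(-22))/(-2722) = -4907*(-1/2173) + (-6 + 22)*(-1/2722) = 4907/2173 + 16*(-1/2722) = 4907/2173 - 8/1361 = 6661043/2957453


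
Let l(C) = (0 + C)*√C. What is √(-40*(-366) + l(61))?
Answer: √(14640 + 61*√61) ≈ 122.95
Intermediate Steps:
l(C) = C^(3/2) (l(C) = C*√C = C^(3/2))
√(-40*(-366) + l(61)) = √(-40*(-366) + 61^(3/2)) = √(14640 + 61*√61)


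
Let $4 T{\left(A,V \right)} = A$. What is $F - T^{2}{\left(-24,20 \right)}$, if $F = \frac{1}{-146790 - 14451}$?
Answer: $- \frac{5804677}{161241} \approx -36.0$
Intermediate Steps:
$T{\left(A,V \right)} = \frac{A}{4}$
$F = - \frac{1}{161241}$ ($F = \frac{1}{-146790 + \left(-178903 + 164452\right)} = \frac{1}{-146790 - 14451} = \frac{1}{-161241} = - \frac{1}{161241} \approx -6.2019 \cdot 10^{-6}$)
$F - T^{2}{\left(-24,20 \right)} = - \frac{1}{161241} - \left(\frac{1}{4} \left(-24\right)\right)^{2} = - \frac{1}{161241} - \left(-6\right)^{2} = - \frac{1}{161241} - 36 = - \frac{5804677}{161241}$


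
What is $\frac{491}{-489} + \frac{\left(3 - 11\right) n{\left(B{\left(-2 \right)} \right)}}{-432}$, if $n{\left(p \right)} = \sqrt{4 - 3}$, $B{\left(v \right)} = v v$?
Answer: $- \frac{8675}{8802} \approx -0.98557$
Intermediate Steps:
$B{\left(v \right)} = v^{2}$
$n{\left(p \right)} = 1$ ($n{\left(p \right)} = \sqrt{1} = 1$)
$\frac{491}{-489} + \frac{\left(3 - 11\right) n{\left(B{\left(-2 \right)} \right)}}{-432} = \frac{491}{-489} + \frac{\left(3 - 11\right) 1}{-432} = 491 \left(- \frac{1}{489}\right) + \left(-8\right) 1 \left(- \frac{1}{432}\right) = - \frac{491}{489} - - \frac{1}{54} = - \frac{491}{489} + \frac{1}{54} = - \frac{8675}{8802}$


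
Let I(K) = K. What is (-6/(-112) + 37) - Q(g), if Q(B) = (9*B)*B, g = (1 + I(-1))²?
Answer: 2075/56 ≈ 37.054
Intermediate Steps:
g = 0 (g = (1 - 1)² = 0² = 0)
Q(B) = 9*B²
(-6/(-112) + 37) - Q(g) = (-6/(-112) + 37) - 9*0² = (-6*(-1/112) + 37) - 9*0 = (3/56 + 37) - 1*0 = 2075/56 + 0 = 2075/56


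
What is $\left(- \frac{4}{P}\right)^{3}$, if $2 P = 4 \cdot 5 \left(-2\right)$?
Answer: $\frac{1}{125} \approx 0.008$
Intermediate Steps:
$P = -20$ ($P = \frac{4 \cdot 5 \left(-2\right)}{2} = \frac{4 \left(-10\right)}{2} = \frac{1}{2} \left(-40\right) = -20$)
$\left(- \frac{4}{P}\right)^{3} = \left(- \frac{4}{-20}\right)^{3} = \left(\left(-4\right) \left(- \frac{1}{20}\right)\right)^{3} = \left(\frac{1}{5}\right)^{3} = \frac{1}{125}$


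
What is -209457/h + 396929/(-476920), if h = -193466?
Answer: 11550983263/46133902360 ≈ 0.25038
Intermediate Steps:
-209457/h + 396929/(-476920) = -209457/(-193466) + 396929/(-476920) = -209457*(-1/193466) + 396929*(-1/476920) = 209457/193466 - 396929/476920 = 11550983263/46133902360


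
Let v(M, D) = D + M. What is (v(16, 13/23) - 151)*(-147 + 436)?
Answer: -893588/23 ≈ -38852.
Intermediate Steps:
(v(16, 13/23) - 151)*(-147 + 436) = ((13/23 + 16) - 151)*(-147 + 436) = ((13*(1/23) + 16) - 151)*289 = ((13/23 + 16) - 151)*289 = (381/23 - 151)*289 = -3092/23*289 = -893588/23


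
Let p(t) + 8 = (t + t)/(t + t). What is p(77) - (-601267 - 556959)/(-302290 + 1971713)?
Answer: -10527735/1669423 ≈ -6.3062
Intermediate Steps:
p(t) = -7 (p(t) = -8 + (t + t)/(t + t) = -8 + (2*t)/((2*t)) = -8 + (2*t)*(1/(2*t)) = -8 + 1 = -7)
p(77) - (-601267 - 556959)/(-302290 + 1971713) = -7 - (-601267 - 556959)/(-302290 + 1971713) = -7 - (-1158226)/1669423 = -7 - 1*(-1158226/1669423) = -7 + 1158226/1669423 = -10527735/1669423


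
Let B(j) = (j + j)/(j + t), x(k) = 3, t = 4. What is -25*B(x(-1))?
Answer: -150/7 ≈ -21.429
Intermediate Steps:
B(j) = 2*j/(4 + j) (B(j) = (j + j)/(j + 4) = (2*j)/(4 + j) = 2*j/(4 + j))
-25*B(x(-1)) = -50*3/(4 + 3) = -50*3/7 = -25*6/7 = -150/7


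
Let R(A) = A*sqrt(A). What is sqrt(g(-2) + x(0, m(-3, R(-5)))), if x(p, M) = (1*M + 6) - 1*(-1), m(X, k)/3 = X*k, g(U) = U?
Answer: sqrt(5 + 45*I*sqrt(5)) ≈ 7.2714 + 6.9191*I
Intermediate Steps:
R(A) = A**(3/2)
m(X, k) = 3*X*k (m(X, k) = 3*(X*k) = 3*X*k)
x(p, M) = 7 + M (x(p, M) = (M + 6) + 1 = (6 + M) + 1 = 7 + M)
sqrt(g(-2) + x(0, m(-3, R(-5)))) = sqrt(-2 + (7 + 3*(-3)*(-5)**(3/2))) = sqrt(-2 + (7 + 3*(-3)*(-5*I*sqrt(5)))) = sqrt(-2 + (7 + 45*I*sqrt(5))) = sqrt(5 + 45*I*sqrt(5))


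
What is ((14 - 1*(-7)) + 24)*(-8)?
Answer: -360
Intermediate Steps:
((14 - 1*(-7)) + 24)*(-8) = ((14 + 7) + 24)*(-8) = (21 + 24)*(-8) = 45*(-8) = -360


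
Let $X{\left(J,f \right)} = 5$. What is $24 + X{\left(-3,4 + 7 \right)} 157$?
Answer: $809$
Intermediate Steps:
$24 + X{\left(-3,4 + 7 \right)} 157 = 24 + 5 \cdot 157 = 24 + 785 = 809$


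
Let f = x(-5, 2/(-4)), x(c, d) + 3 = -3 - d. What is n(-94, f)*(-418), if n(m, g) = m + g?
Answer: 41591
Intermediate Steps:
x(c, d) = -6 - d (x(c, d) = -3 + (-3 - d) = -6 - d)
f = -11/2 (f = -6 - 2/(-4) = -6 - 2*(-1)/4 = -6 - 1*(-½) = -6 + ½ = -11/2 ≈ -5.5000)
n(m, g) = g + m
n(-94, f)*(-418) = (-11/2 - 94)*(-418) = -199/2*(-418) = 41591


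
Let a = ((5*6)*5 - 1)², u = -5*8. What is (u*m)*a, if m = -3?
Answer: 2664120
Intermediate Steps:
u = -40
a = 22201 (a = (30*5 - 1)² = (150 - 1)² = 149² = 22201)
(u*m)*a = -40*(-3)*22201 = 120*22201 = 2664120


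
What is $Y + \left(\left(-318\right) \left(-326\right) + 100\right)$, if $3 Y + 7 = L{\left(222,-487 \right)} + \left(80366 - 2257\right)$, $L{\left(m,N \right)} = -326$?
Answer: $\frac{389080}{3} \approx 1.2969 \cdot 10^{5}$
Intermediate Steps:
$Y = \frac{77776}{3}$ ($Y = - \frac{7}{3} + \frac{-326 + \left(80366 - 2257\right)}{3} = - \frac{7}{3} + \frac{-326 + 78109}{3} = - \frac{7}{3} + \frac{1}{3} \cdot 77783 = - \frac{7}{3} + \frac{77783}{3} = \frac{77776}{3} \approx 25925.0$)
$Y + \left(\left(-318\right) \left(-326\right) + 100\right) = \frac{77776}{3} + \left(\left(-318\right) \left(-326\right) + 100\right) = \frac{77776}{3} + \left(103668 + 100\right) = \frac{77776}{3} + 103768 = \frac{389080}{3}$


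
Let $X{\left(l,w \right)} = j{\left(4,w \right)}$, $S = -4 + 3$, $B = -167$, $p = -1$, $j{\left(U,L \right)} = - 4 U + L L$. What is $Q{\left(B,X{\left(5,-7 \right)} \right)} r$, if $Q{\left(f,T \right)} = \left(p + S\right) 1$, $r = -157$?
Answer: $314$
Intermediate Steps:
$j{\left(U,L \right)} = L^{2} - 4 U$ ($j{\left(U,L \right)} = - 4 U + L^{2} = L^{2} - 4 U$)
$S = -1$
$X{\left(l,w \right)} = -16 + w^{2}$ ($X{\left(l,w \right)} = w^{2} - 16 = -16 + w^{2}$)
$Q{\left(f,T \right)} = -2$ ($Q{\left(f,T \right)} = \left(-1 - 1\right) 1 = \left(-2\right) 1 = -2$)
$Q{\left(B,X{\left(5,-7 \right)} \right)} r = \left(-2\right) \left(-157\right) = 314$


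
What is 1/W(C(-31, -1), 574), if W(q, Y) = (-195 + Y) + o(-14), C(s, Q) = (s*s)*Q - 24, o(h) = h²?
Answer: 1/575 ≈ 0.0017391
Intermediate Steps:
C(s, Q) = -24 + Q*s² (C(s, Q) = s²*Q - 24 = Q*s² - 24 = -24 + Q*s²)
W(q, Y) = 1 + Y (W(q, Y) = (-195 + Y) + (-14)² = (-195 + Y) + 196 = 1 + Y)
1/W(C(-31, -1), 574) = 1/(1 + 574) = 1/575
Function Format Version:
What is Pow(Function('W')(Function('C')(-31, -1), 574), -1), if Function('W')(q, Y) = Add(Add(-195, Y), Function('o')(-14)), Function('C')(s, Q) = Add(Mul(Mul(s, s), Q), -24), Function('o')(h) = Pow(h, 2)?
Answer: Rational(1, 575) ≈ 0.0017391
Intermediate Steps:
Function('C')(s, Q) = Add(-24, Mul(Q, Pow(s, 2))) (Function('C')(s, Q) = Add(Mul(Pow(s, 2), Q), -24) = Add(Mul(Q, Pow(s, 2)), -24) = Add(-24, Mul(Q, Pow(s, 2))))
Function('W')(q, Y) = Add(1, Y) (Function('W')(q, Y) = Add(Add(-195, Y), Pow(-14, 2)) = Add(Add(-195, Y), 196) = Add(1, Y))
Pow(Function('W')(Function('C')(-31, -1), 574), -1) = Pow(Add(1, 574), -1) = Pow(575, -1) = Rational(1, 575)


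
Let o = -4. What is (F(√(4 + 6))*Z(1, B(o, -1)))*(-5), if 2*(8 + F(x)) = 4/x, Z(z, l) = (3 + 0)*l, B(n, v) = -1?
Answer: -120 + 3*√10 ≈ -110.51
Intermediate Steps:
Z(z, l) = 3*l
F(x) = -8 + 2/x (F(x) = -8 + (4/x)/2 = -8 + 2/x)
(F(√(4 + 6))*Z(1, B(o, -1)))*(-5) = ((-8 + 2/(√(4 + 6)))*(3*(-1)))*(-5) = ((-8 + 2/(√10))*(-3))*(-5) = ((-8 + 2*(√10/10))*(-3))*(-5) = ((-8 + √10/5)*(-3))*(-5) = (24 - 3*√10/5)*(-5) = -120 + 3*√10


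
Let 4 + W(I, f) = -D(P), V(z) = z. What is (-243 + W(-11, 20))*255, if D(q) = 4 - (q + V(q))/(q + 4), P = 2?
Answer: -63835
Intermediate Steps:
D(q) = 4 - 2*q/(4 + q) (D(q) = 4 - (q + q)/(q + 4) = 4 - 2*q/(4 + q))
W(I, f) = -22/3 (W(I, f) = -4 - 2*(8 + 2)/(4 + 2) = -4 - 2*10/6 = -4 - 1*10/3 = -4 - 10/3 = -22/3)
(-243 + W(-11, 20))*255 = (-243 - 22/3)*255 = -751/3*255 = -63835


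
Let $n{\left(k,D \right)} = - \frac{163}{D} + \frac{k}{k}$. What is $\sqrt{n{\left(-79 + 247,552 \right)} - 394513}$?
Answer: $\frac{i \sqrt{30052368606}}{276} \approx 628.1 i$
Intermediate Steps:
$n{\left(k,D \right)} = 1 - \frac{163}{D}$ ($n{\left(k,D \right)} = - \frac{163}{D} + 1 = 1 - \frac{163}{D}$)
$\sqrt{n{\left(-79 + 247,552 \right)} - 394513} = \sqrt{\frac{-163 + 552}{552} - 394513} = \sqrt{\frac{1}{552} \cdot 389 - 394513} = \sqrt{\frac{389}{552} - 394513} = \sqrt{- \frac{217770787}{552}} = \frac{i \sqrt{30052368606}}{276}$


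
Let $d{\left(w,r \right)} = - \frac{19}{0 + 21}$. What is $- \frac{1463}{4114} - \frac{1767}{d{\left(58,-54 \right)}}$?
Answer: $\frac{730289}{374} \approx 1952.6$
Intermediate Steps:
$d{\left(w,r \right)} = - \frac{19}{21}$
$- \frac{1463}{4114} - \frac{1767}{d{\left(58,-54 \right)}} = - \frac{1463}{4114} - \frac{1767}{- \frac{19}{21}} = \left(-1463\right) \frac{1}{4114} - -1953 = - \frac{133}{374} + 1953 = \frac{730289}{374}$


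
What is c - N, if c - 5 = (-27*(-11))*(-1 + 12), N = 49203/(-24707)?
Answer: 80890507/24707 ≈ 3274.0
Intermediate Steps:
N = -49203/24707 (N = 49203*(-1/24707) = -49203/24707 ≈ -1.9915)
c = 3272 (c = 5 + (-27*(-11))*(-1 + 12) = 5 + 297*11 = 5 + 3267 = 3272)
c - N = 3272 - 1*(-49203/24707) = 3272 + 49203/24707 = 80890507/24707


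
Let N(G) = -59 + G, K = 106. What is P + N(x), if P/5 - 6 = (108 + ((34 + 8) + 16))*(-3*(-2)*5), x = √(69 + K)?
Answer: 24871 + 5*√7 ≈ 24884.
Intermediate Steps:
x = 5*√7 (x = √(69 + 106) = √175 = 5*√7 ≈ 13.229)
P = 24930 (P = 30 + 5*((108 + ((34 + 8) + 16))*(-3*(-2)*5)) = 30 + 5*((108 + (42 + 16))*(6*5)) = 30 + 5*((108 + 58)*30) = 30 + 5*(166*30) = 30 + 5*4980 = 30 + 24900 = 24930)
P + N(x) = 24930 + (-59 + 5*√7) = 24871 + 5*√7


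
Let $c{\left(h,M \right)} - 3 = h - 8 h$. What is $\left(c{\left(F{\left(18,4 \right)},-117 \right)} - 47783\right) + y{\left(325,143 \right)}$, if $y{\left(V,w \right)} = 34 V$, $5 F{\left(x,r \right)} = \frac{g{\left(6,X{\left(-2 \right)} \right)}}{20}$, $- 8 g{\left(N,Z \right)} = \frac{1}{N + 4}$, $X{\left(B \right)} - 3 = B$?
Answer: $- \frac{293839993}{8000} \approx -36730.0$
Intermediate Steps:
$X{\left(B \right)} = 3 + B$
$g{\left(N,Z \right)} = - \frac{1}{8 \left(4 + N\right)}$ ($g{\left(N,Z \right)} = - \frac{1}{8 \left(N + 4\right)} = - \frac{1}{8 \left(4 + N\right)}$)
$F{\left(x,r \right)} = - \frac{1}{8000}$ ($F{\left(x,r \right)} = \frac{- \frac{1}{32 + 8 \cdot 6} \cdot \frac{1}{20}}{5} = \frac{- \frac{1}{32 + 48} \cdot \frac{1}{20}}{5} = \frac{- \frac{1}{80} \cdot \frac{1}{20}}{5} = \frac{\left(-1\right) \frac{1}{80} \cdot \frac{1}{20}}{5} = \frac{\left(- \frac{1}{80}\right) \frac{1}{20}}{5} = \frac{1}{5} \left(- \frac{1}{1600}\right) = - \frac{1}{8000}$)
$c{\left(h,M \right)} = 3 - 7 h$ ($c{\left(h,M \right)} = 3 + \left(h - 8 h\right) = 3 - 7 h$)
$\left(c{\left(F{\left(18,4 \right)},-117 \right)} - 47783\right) + y{\left(325,143 \right)} = \left(\left(3 - - \frac{7}{8000}\right) - 47783\right) + 34 \cdot 325 = \left(\left(3 + \frac{7}{8000}\right) - 47783\right) + 11050 = \left(\frac{24007}{8000} - 47783\right) + 11050 = - \frac{382239993}{8000} + 11050 = - \frac{293839993}{8000}$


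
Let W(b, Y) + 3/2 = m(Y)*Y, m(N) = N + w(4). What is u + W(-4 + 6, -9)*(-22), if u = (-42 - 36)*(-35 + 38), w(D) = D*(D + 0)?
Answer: 1185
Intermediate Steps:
w(D) = D² (w(D) = D*D = D²)
m(N) = 16 + N (m(N) = N + 4² = N + 16 = 16 + N)
W(b, Y) = -3/2 + Y*(16 + Y) (W(b, Y) = -3/2 + (16 + Y)*Y = -3/2 + Y*(16 + Y))
u = -234 (u = -78*3 = -234)
u + W(-4 + 6, -9)*(-22) = -234 + (-3/2 - 9*(16 - 9))*(-22) = -234 + (-3/2 - 9*7)*(-22) = -234 + (-3/2 - 63)*(-22) = -234 - 129/2*(-22) = -234 + 1419 = 1185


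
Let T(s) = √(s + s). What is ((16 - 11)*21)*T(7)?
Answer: 105*√14 ≈ 392.87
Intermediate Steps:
T(s) = √2*√s (T(s) = √(2*s) = √2*√s)
((16 - 11)*21)*T(7) = ((16 - 11)*21)*(√2*√7) = (5*21)*√14 = 105*√14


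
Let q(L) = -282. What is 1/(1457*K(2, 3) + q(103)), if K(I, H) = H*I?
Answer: 1/8460 ≈ 0.00011820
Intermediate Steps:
1/(1457*K(2, 3) + q(103)) = 1/(1457*(3*2) - 282) = 1/(1457*6 - 282) = 1/(8742 - 282) = 1/8460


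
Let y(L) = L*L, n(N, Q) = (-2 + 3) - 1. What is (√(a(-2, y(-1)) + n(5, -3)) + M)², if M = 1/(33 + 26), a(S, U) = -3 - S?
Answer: -3480/3481 + 2*I/59 ≈ -0.99971 + 0.033898*I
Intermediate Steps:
n(N, Q) = 0 (n(N, Q) = 1 - 1 = 0)
y(L) = L²
M = 1/59 ≈ 0.016949
(√(a(-2, y(-1)) + n(5, -3)) + M)² = (√((-3 - 1*(-2)) + 0) + 1/59)² = (√((-3 + 2) + 0) + 1/59)² = (√(-1 + 0) + 1/59)² = (√(-1) + 1/59)² = (I + 1/59)² = (1/59 + I)²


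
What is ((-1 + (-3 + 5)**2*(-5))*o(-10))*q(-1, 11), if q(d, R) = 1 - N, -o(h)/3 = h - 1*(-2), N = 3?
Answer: 1008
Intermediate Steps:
o(h) = -6 - 3*h (o(h) = -3*(h - 1*(-2)) = -3*(h + 2) = -3*(2 + h) = -6 - 3*h)
q(d, R) = -2 (q(d, R) = 1 - 1*3 = 1 - 3 = -2)
((-1 + (-3 + 5)**2*(-5))*o(-10))*q(-1, 11) = ((-1 + (-3 + 5)**2*(-5))*(-6 - 3*(-10)))*(-2) = ((-1 + 2**2*(-5))*(-6 + 30))*(-2) = ((-1 + 4*(-5))*24)*(-2) = ((-1 - 20)*24)*(-2) = -21*24*(-2) = -504*(-2) = 1008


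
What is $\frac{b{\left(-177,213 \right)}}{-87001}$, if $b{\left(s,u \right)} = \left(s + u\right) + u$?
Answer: $- \frac{249}{87001} \approx -0.002862$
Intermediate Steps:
$b{\left(s,u \right)} = s + 2 u$
$\frac{b{\left(-177,213 \right)}}{-87001} = \frac{-177 + 2 \cdot 213}{-87001} = \left(-177 + 426\right) \left(- \frac{1}{87001}\right) = 249 \left(- \frac{1}{87001}\right) = - \frac{249}{87001}$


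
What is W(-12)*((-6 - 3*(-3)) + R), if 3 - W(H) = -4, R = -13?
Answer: -70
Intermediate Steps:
W(H) = 7 (W(H) = 3 - 1*(-4) = 3 + 4 = 7)
W(-12)*((-6 - 3*(-3)) + R) = 7*((-6 - 3*(-3)) - 13) = 7*((-6 + 9) - 13) = 7*(3 - 13) = 7*(-10) = -70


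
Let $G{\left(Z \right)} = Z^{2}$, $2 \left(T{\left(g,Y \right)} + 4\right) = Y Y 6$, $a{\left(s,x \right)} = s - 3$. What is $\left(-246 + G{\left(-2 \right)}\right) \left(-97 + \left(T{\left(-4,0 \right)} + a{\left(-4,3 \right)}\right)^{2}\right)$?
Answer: $-5808$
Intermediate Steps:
$a{\left(s,x \right)} = -3 + s$
$T{\left(g,Y \right)} = -4 + 3 Y^{2}$ ($T{\left(g,Y \right)} = -4 + \frac{Y Y 6}{2} = -4 + \frac{Y^{2} \cdot 6}{2} = -4 + \frac{6 Y^{2}}{2} = -4 + 3 Y^{2}$)
$\left(-246 + G{\left(-2 \right)}\right) \left(-97 + \left(T{\left(-4,0 \right)} + a{\left(-4,3 \right)}\right)^{2}\right) = \left(-246 + \left(-2\right)^{2}\right) \left(-97 + \left(\left(-4 + 3 \cdot 0^{2}\right) - 7\right)^{2}\right) = \left(-246 + 4\right) \left(-97 + \left(\left(-4 + 3 \cdot 0\right) - 7\right)^{2}\right) = - 242 \left(-97 + \left(\left(-4 + 0\right) - 7\right)^{2}\right) = - 242 \left(-97 + \left(-4 - 7\right)^{2}\right) = - 242 \left(-97 + \left(-11\right)^{2}\right) = - 242 \left(-97 + 121\right) = \left(-242\right) 24 = -5808$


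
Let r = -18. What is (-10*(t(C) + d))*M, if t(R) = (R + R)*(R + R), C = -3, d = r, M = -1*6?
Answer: 1080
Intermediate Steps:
M = -6
d = -18
t(R) = 4*R² (t(R) = (2*R)*(2*R) = 4*R²)
(-10*(t(C) + d))*M = -10*(4*(-3)² - 18)*(-6) = -10*(4*9 - 18)*(-6) = -10*(36 - 18)*(-6) = -10*18*(-6) = -180*(-6) = 1080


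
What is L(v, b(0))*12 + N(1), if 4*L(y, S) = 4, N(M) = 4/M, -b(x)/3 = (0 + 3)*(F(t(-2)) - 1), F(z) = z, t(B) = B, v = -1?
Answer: 16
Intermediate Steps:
b(x) = 27 (b(x) = -3*(0 + 3)*(-2 - 1) = -9*(-3) = -3*(-9) = 27)
L(y, S) = 1 (L(y, S) = (1/4)*4 = 1)
L(v, b(0))*12 + N(1) = 1*12 + 4/1 = 12 + 4*1 = 12 + 4 = 16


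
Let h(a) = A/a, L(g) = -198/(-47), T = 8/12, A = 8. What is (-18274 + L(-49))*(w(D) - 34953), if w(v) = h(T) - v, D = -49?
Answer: 29961062560/47 ≈ 6.3747e+8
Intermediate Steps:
T = ⅔ (T = 8*(1/12) = ⅔ ≈ 0.66667)
L(g) = 198/47 (L(g) = -198*(-1/47) = 198/47)
h(a) = 8/a
w(v) = 12 - v (w(v) = 8/(⅔) - v = 8*(3/2) - v = 12 - v)
(-18274 + L(-49))*(w(D) - 34953) = (-18274 + 198/47)*((12 - 1*(-49)) - 34953) = -858680*((12 + 49) - 34953)/47 = -858680*(61 - 34953)/47 = -858680/47*(-34892) = 29961062560/47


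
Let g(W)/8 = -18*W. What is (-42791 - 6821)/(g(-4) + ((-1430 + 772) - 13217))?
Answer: 49612/13299 ≈ 3.7305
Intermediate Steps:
g(W) = -144*W (g(W) = 8*(-18*W) = -144*W)
(-42791 - 6821)/(g(-4) + ((-1430 + 772) - 13217)) = (-42791 - 6821)/(-144*(-4) + ((-1430 + 772) - 13217)) = -49612/(576 + (-658 - 13217)) = -49612/(576 - 13875) = -49612/(-13299) = -49612*(-1/13299) = 49612/13299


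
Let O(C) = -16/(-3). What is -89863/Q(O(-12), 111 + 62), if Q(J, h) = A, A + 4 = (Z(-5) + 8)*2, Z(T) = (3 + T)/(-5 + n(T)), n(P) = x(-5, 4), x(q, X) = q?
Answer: -449315/62 ≈ -7247.0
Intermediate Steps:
n(P) = -5
O(C) = 16/3 (O(C) = -16*(-⅓) = 16/3)
Z(T) = -3/10 - T/10 (Z(T) = (3 + T)/(-5 - 5) = (3 + T)/(-10) = (3 + T)*(-⅒) = -3/10 - T/10)
A = 62/5 (A = -4 + ((-3/10 - ⅒*(-5)) + 8)*2 = -4 + ((-3/10 + ½) + 8)*2 = -4 + (⅕ + 8)*2 = -4 + (41/5)*2 = -4 + 82/5 = 62/5 ≈ 12.400)
Q(J, h) = 62/5
-89863/Q(O(-12), 111 + 62) = -89863/62/5 = -89863*5/62 = -449315/62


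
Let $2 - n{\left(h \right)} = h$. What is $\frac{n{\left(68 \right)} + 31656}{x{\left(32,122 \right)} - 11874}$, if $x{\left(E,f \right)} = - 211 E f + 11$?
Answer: $- \frac{31590}{835607} \approx -0.037805$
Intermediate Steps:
$x{\left(E,f \right)} = 11 - 211 E f$ ($x{\left(E,f \right)} = - 211 E f + 11 = 11 - 211 E f$)
$n{\left(h \right)} = 2 - h$
$\frac{n{\left(68 \right)} + 31656}{x{\left(32,122 \right)} - 11874} = \frac{\left(2 - 68\right) + 31656}{\left(11 - 6752 \cdot 122\right) - 11874} = \frac{\left(2 - 68\right) + 31656}{\left(11 - 823744\right) - 11874} = \frac{-66 + 31656}{-823733 - 11874} = \frac{31590}{-835607} = 31590 \left(- \frac{1}{835607}\right) = - \frac{31590}{835607}$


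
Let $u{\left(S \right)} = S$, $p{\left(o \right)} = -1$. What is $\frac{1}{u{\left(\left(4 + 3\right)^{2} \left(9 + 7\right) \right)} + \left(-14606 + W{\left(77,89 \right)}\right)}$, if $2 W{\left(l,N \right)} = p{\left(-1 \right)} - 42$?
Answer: $- \frac{2}{27687} \approx -7.2236 \cdot 10^{-5}$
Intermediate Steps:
$W{\left(l,N \right)} = - \frac{43}{2}$ ($W{\left(l,N \right)} = \frac{-1 - 42}{2} = \frac{1}{2} \left(-43\right) = - \frac{43}{2}$)
$\frac{1}{u{\left(\left(4 + 3\right)^{2} \left(9 + 7\right) \right)} + \left(-14606 + W{\left(77,89 \right)}\right)} = \frac{1}{\left(4 + 3\right)^{2} \left(9 + 7\right) - \frac{29255}{2}} = \frac{1}{7^{2} \cdot 16 - \frac{29255}{2}} = \frac{1}{49 \cdot 16 - \frac{29255}{2}} = \frac{1}{784 - \frac{29255}{2}} = \frac{1}{- \frac{27687}{2}} = - \frac{2}{27687}$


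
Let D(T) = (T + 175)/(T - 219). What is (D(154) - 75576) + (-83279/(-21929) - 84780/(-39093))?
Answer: -8941059386778/118306955 ≈ -75575.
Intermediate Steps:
D(T) = (175 + T)/(-219 + T)
(D(154) - 75576) + (-83279/(-21929) - 84780/(-39093)) = ((175 + 154)/(-219 + 154) - 75576) + (-83279/(-21929) - 84780/(-39093)) = (329/(-65) - 75576) + (-83279*(-1/21929) - 84780*(-1/39093)) = (-1/65*329 - 75576) + (83279/21929 + 180/83) = (-329/65 - 75576) + 10859377/1820107 = -4912769/65 + 10859377/1820107 = -8941059386778/118306955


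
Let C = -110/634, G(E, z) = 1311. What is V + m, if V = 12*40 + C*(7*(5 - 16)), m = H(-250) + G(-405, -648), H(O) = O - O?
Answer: 571982/317 ≈ 1804.4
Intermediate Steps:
H(O) = 0
C = -55/317 (C = -110*1/634 = -55/317 ≈ -0.17350)
m = 1311 (m = 0 + 1311 = 1311)
V = 156395/317 (V = 12*40 - 385*(5 - 16)/317 = 480 - 385*(-11)/317 = 480 - 55/317*(-77) = 480 + 4235/317 = 156395/317 ≈ 493.36)
V + m = 156395/317 + 1311 = 571982/317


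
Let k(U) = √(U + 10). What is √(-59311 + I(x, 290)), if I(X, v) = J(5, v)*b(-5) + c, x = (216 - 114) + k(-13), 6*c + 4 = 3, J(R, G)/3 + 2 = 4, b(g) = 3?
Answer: 17*I*√7386/6 ≈ 243.5*I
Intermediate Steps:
k(U) = √(10 + U)
J(R, G) = 6 (J(R, G) = -6 + 3*4 = -6 + 12 = 6)
c = -⅙ (c = -⅔ + (⅙)*3 = -⅔ + ½ = -⅙ ≈ -0.16667)
x = 102 + I*√3 (x = (216 - 114) + √(10 - 13) = 102 + √(-3) = 102 + I*√3 ≈ 102.0 + 1.732*I)
I(X, v) = 107/6 (I(X, v) = 6*3 - ⅙ = 18 - ⅙ = 107/6)
√(-59311 + I(x, 290)) = √(-59311 + 107/6) = √(-355759/6) = 17*I*√7386/6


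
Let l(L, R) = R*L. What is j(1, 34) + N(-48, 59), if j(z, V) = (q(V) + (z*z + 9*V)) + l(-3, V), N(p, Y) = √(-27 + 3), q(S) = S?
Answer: 239 + 2*I*√6 ≈ 239.0 + 4.899*I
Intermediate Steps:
l(L, R) = L*R
N(p, Y) = 2*I*√6 (N(p, Y) = √(-24) = 2*I*√6)
j(z, V) = z² + 7*V (j(z, V) = (V + (z*z + 9*V)) - 3*V = (V + (z² + 9*V)) - 3*V = (z² + 10*V) - 3*V = z² + 7*V)
j(1, 34) + N(-48, 59) = (1² + 7*34) + 2*I*√6 = (1 + 238) + 2*I*√6 = 239 + 2*I*√6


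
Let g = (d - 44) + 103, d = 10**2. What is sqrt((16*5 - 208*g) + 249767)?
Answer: 5*sqrt(8671) ≈ 465.59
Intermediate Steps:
d = 100
g = 159 (g = (100 - 44) + 103 = 56 + 103 = 159)
sqrt((16*5 - 208*g) + 249767) = sqrt((16*5 - 208*159) + 249767) = sqrt((80 - 33072) + 249767) = sqrt(-32992 + 249767) = sqrt(216775) = 5*sqrt(8671)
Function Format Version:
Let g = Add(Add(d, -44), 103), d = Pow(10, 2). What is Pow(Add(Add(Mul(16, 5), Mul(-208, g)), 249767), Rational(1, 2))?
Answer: Mul(5, Pow(8671, Rational(1, 2))) ≈ 465.59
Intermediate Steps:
d = 100
g = 159 (g = Add(Add(100, -44), 103) = Add(56, 103) = 159)
Pow(Add(Add(Mul(16, 5), Mul(-208, g)), 249767), Rational(1, 2)) = Pow(Add(Add(Mul(16, 5), Mul(-208, 159)), 249767), Rational(1, 2)) = Pow(Add(Add(80, -33072), 249767), Rational(1, 2)) = Pow(Add(-32992, 249767), Rational(1, 2)) = Pow(216775, Rational(1, 2)) = Mul(5, Pow(8671, Rational(1, 2)))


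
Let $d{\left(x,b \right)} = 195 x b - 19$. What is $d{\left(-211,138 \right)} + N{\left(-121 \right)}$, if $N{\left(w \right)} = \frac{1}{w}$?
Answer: $- \frac{687041510}{121} \approx -5.678 \cdot 10^{6}$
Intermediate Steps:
$d{\left(x,b \right)} = -19 + 195 b x$ ($d{\left(x,b \right)} = 195 b x - 19 = -19 + 195 b x$)
$d{\left(-211,138 \right)} + N{\left(-121 \right)} = \left(-19 + 195 \cdot 138 \left(-211\right)\right) + \frac{1}{-121} = \left(-19 - 5678010\right) - \frac{1}{121} = -5678029 - \frac{1}{121} = - \frac{687041510}{121}$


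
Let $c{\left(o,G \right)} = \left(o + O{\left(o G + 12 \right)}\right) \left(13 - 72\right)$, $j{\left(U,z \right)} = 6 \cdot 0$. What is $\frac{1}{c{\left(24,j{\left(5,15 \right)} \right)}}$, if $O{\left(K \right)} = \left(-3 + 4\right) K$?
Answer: $- \frac{1}{2124} \approx -0.00047081$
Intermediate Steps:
$O{\left(K \right)} = K$ ($O{\left(K \right)} = 1 K = K$)
$j{\left(U,z \right)} = 0$
$c{\left(o,G \right)} = -708 - 59 o - 59 G o$ ($c{\left(o,G \right)} = \left(o + \left(o G + 12\right)\right) \left(13 - 72\right) = \left(o + \left(G o + 12\right)\right) \left(-59\right) = \left(o + \left(12 + G o\right)\right) \left(-59\right) = \left(12 + o + G o\right) \left(-59\right) = -708 - 59 o - 59 G o$)
$\frac{1}{c{\left(24,j{\left(5,15 \right)} \right)}} = \frac{1}{-708 - 1416 - 0 \cdot 24} = \frac{1}{-708 - 1416 + 0} = \frac{1}{-2124} = - \frac{1}{2124}$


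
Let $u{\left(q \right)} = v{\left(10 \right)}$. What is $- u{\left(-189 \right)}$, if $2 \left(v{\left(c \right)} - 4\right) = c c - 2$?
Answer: $-53$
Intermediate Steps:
$v{\left(c \right)} = 3 + \frac{c^{2}}{2}$ ($v{\left(c \right)} = 4 + \frac{c c - 2}{2} = 4 + \frac{c^{2} - 2}{2} = 4 + \frac{-2 + c^{2}}{2} = 4 + \left(-1 + \frac{c^{2}}{2}\right) = 3 + \frac{c^{2}}{2}$)
$u{\left(q \right)} = 53$ ($u{\left(q \right)} = 3 + \frac{10^{2}}{2} = 3 + \frac{1}{2} \cdot 100 = 3 + 50 = 53$)
$- u{\left(-189 \right)} = \left(-1\right) 53 = -53$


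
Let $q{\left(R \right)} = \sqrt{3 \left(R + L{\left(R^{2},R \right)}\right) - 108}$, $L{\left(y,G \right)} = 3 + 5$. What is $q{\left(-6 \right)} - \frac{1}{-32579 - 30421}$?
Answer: $\frac{1}{63000} + i \sqrt{102} \approx 1.5873 \cdot 10^{-5} + 10.1 i$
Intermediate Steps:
$L{\left(y,G \right)} = 8$
$q{\left(R \right)} = \sqrt{-84 + 3 R}$ ($q{\left(R \right)} = \sqrt{3 \left(R + 8\right) - 108} = \sqrt{3 \left(8 + R\right) - 108} = \sqrt{\left(24 + 3 R\right) - 108} = \sqrt{-84 + 3 R}$)
$q{\left(-6 \right)} - \frac{1}{-32579 - 30421} = \sqrt{-84 + 3 \left(-6\right)} - \frac{1}{-32579 - 30421} = \sqrt{-84 - 18} - \frac{1}{-63000} = \sqrt{-102} - - \frac{1}{63000} = i \sqrt{102} + \frac{1}{63000} = \frac{1}{63000} + i \sqrt{102}$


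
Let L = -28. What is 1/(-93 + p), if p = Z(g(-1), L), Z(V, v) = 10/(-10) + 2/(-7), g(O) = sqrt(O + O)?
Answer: -7/660 ≈ -0.010606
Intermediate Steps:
g(O) = sqrt(2)*sqrt(O) (g(O) = sqrt(2*O) = sqrt(2)*sqrt(O))
Z(V, v) = -9/7 (Z(V, v) = 10*(-1/10) + 2*(-1/7) = -1 - 2/7 = -9/7)
p = -9/7 ≈ -1.2857
1/(-93 + p) = 1/(-93 - 9/7) = 1/(-660/7) = -7/660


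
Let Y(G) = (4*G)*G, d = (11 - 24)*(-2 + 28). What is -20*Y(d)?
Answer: -9139520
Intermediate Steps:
d = -338 (d = -13*26 = -338)
Y(G) = 4*G**2
-20*Y(d) = -80*(-338)**2 = -80*114244 = -20*456976 = -9139520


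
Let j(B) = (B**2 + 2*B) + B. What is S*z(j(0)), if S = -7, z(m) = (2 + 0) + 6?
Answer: -56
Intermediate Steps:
j(B) = B**2 + 3*B
z(m) = 8 (z(m) = 2 + 6 = 8)
S*z(j(0)) = -7*8 = -56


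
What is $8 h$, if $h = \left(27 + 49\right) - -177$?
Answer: $2024$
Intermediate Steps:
$h = 253$ ($h = 76 + 177 = 253$)
$8 h = 8 \cdot 253 = 2024$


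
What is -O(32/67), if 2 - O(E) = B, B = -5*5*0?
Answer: -2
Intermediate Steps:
B = 0 (B = -25*0 = 0)
O(E) = 2 (O(E) = 2 - 1*0 = 2 + 0 = 2)
-O(32/67) = -1*2 = -2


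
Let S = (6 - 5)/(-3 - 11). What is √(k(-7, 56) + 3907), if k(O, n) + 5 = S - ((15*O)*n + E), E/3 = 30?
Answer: √1899618/14 ≈ 98.448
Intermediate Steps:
E = 90 (E = 3*30 = 90)
S = -1/14 (S = 1/(-14) = 1*(-1/14) = -1/14 ≈ -0.071429)
k(O, n) = -1331/14 - 15*O*n (k(O, n) = -5 + (-1/14 - ((15*O)*n + 90)) = -5 + (-1/14 - (15*O*n + 90)) = -5 + (-1/14 - (90 + 15*O*n)) = -5 + (-1/14 + (-90 - 15*O*n)) = -5 + (-1261/14 - 15*O*n) = -1331/14 - 15*O*n)
√(k(-7, 56) + 3907) = √((-1331/14 - 15*(-7)*56) + 3907) = √((-1331/14 + 5880) + 3907) = √(80989/14 + 3907) = √(135687/14) = √1899618/14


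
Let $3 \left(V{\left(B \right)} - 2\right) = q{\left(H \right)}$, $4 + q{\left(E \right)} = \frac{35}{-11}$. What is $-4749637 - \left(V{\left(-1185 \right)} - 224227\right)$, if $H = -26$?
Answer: $- \frac{149338517}{33} \approx -4.5254 \cdot 10^{6}$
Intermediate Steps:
$q{\left(E \right)} = - \frac{79}{11}$ ($q{\left(E \right)} = -4 + \frac{35}{-11} = -4 + 35 \left(- \frac{1}{11}\right) = -4 - \frac{35}{11} = - \frac{79}{11}$)
$V{\left(B \right)} = - \frac{13}{33}$ ($V{\left(B \right)} = 2 + \frac{1}{3} \left(- \frac{79}{11}\right) = 2 - \frac{79}{33} = - \frac{13}{33}$)
$-4749637 - \left(V{\left(-1185 \right)} - 224227\right) = -4749637 - \left(- \frac{13}{33} - 224227\right) = -4749637 - - \frac{7399504}{33} = -4749637 + \frac{7399504}{33} = - \frac{149338517}{33}$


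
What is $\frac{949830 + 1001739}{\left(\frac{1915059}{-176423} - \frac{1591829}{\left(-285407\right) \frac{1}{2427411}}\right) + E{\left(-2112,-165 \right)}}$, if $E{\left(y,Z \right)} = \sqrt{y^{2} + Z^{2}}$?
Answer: $\frac{7443133481665748526967134816725724}{51635292946230792564492766054997903} - \frac{18142410449010555154644567513 \sqrt{4121}}{51635292946230792564492766054997903} \approx 0.14413$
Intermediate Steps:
$E{\left(y,Z \right)} = \sqrt{Z^{2} + y^{2}}$
$\frac{949830 + 1001739}{\left(\frac{1915059}{-176423} - \frac{1591829}{\left(-285407\right) \frac{1}{2427411}}\right) + E{\left(-2112,-165 \right)}} = \frac{949830 + 1001739}{\left(\frac{1915059}{-176423} - \frac{1591829}{\left(-285407\right) \frac{1}{2427411}}\right) + \sqrt{\left(-165\right)^{2} + \left(-2112\right)^{2}}} = \frac{1951569}{\left(1915059 \left(- \frac{1}{176423}\right) - \frac{1591829}{\left(-285407\right) \frac{1}{2427411}}\right) + \sqrt{27225 + 4460544}} = \frac{1951569}{\left(- \frac{1915059}{176423} - \frac{1591829}{- \frac{285407}{2427411}}\right) + \sqrt{4487769}} = \frac{1951569}{\left(- \frac{1915059}{176423} - - \frac{3864023224719}{285407}\right) + 33 \sqrt{4121}} = \frac{1951569}{\left(- \frac{1915059}{176423} + \frac{3864023224719}{285407}\right) + 33 \sqrt{4121}} = \frac{1951569}{\frac{681702022803356124}{50352359161} + 33 \sqrt{4121}}$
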